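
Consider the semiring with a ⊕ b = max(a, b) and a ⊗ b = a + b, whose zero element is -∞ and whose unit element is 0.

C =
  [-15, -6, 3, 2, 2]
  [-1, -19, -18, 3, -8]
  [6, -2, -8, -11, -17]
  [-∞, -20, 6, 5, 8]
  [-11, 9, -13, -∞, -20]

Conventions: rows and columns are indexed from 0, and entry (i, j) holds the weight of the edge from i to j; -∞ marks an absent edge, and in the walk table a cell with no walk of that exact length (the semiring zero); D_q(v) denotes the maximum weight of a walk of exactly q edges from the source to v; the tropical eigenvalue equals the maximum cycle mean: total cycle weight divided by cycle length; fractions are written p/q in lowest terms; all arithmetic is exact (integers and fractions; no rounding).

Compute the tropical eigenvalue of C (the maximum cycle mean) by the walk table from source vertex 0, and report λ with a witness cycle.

q=0: [0, -∞, -∞, -∞, -∞]
q=1: [-15, -6, 3, 2, 2]
q=2: [9, 11, 8, 7, 10]
q=3: [14, 19, 13, 14, 15]
q=4: [19, 24, 20, 22, 22]
q=5: [26, 31, 28, 27, 30]
Optimal cycle mean attained by: cycle 1->3->4->1, total 3 + 8 + 9, length 3.
Answer: λ = 20/3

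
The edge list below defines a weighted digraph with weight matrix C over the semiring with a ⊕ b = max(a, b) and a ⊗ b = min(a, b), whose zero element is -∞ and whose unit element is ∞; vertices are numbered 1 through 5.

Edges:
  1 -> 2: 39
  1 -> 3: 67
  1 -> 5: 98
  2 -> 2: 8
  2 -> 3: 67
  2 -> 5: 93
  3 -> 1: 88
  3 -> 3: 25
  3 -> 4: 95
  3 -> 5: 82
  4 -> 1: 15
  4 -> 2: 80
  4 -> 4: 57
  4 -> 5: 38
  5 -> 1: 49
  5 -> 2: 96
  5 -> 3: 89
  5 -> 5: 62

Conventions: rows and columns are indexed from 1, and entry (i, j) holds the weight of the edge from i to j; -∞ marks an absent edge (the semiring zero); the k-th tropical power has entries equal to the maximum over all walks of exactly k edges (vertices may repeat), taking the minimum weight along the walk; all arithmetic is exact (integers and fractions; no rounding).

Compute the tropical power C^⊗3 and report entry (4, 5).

C^⊗2:
  [67, 96, 89, 67, 67]
  [67, 93, 89, 67, 67]
  [49, 82, 82, 57, 88]
  [38, 57, 67, 57, 80]
  [88, 62, 67, 89, 93]
C^⊗3:
  [88, 67, 67, 89, 93]
  [88, 67, 67, 89, 93]
  [82, 88, 88, 82, 82]
  [67, 80, 80, 67, 67]
  [67, 93, 89, 67, 88]
Key observation: the optimum is the walk 4->2->3->5, with weight 80 min 67 min 82 = 67.
Optimal value attained by: walk 4->2->3->5.
Answer: (C^⊗3)[4][5] = 67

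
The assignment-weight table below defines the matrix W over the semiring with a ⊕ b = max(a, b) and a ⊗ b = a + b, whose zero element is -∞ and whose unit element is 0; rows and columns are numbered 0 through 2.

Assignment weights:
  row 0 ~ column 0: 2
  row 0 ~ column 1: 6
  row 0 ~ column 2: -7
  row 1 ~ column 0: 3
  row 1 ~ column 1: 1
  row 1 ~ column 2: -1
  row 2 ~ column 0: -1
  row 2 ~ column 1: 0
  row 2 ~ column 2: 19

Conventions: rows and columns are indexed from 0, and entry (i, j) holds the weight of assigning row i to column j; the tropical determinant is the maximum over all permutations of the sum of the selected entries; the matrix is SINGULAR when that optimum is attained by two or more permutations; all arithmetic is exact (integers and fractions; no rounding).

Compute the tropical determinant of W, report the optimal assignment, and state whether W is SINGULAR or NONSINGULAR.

σ = (0, 1, 2): 2 + 1 + 19 = 22
σ = (0, 2, 1): 2 + (-1) + 0 = 1
σ = (1, 0, 2): 6 + 3 + 19 = 28
σ = (1, 2, 0): 6 + (-1) + (-1) = 4
σ = (2, 0, 1): (-7) + 3 + 0 = -4
σ = (2, 1, 0): (-7) + 1 + (-1) = -7
Optimal value attained by: σ = (1, 0, 2).
Answer: det⊕(W) = 28; verdict: NONSINGULAR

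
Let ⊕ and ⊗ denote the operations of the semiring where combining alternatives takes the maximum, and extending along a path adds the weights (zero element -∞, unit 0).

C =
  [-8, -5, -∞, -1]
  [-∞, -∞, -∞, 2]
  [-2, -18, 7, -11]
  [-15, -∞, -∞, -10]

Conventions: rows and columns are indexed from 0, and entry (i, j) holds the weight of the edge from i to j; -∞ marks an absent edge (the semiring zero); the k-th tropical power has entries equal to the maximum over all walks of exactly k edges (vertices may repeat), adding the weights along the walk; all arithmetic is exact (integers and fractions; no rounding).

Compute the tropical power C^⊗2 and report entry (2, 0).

C^⊗2:
  [-16, -13, -∞, -3]
  [-13, -∞, -∞, -8]
  [5, -7, 14, -3]
  [-23, -20, -∞, -16]
Key observation: the optimum is the walk 2->2->0, with weight 7 + (-2) = 5.
Optimal value attained by: walk 2->2->0.
Answer: (C^⊗2)[2][0] = 5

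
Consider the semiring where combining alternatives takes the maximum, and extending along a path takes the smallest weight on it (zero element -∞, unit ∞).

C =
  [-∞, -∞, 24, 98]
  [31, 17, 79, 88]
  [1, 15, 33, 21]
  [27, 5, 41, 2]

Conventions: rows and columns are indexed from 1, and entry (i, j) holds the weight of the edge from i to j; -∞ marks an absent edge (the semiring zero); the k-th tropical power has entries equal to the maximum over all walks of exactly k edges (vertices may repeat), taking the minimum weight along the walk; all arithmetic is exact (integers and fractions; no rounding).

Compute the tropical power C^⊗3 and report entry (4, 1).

C^⊗2:
  [27, 15, 41, 21]
  [27, 17, 41, 31]
  [21, 15, 33, 21]
  [5, 15, 33, 27]
C^⊗3:
  [21, 15, 33, 27]
  [27, 17, 33, 27]
  [21, 15, 33, 21]
  [27, 15, 33, 21]
Key observation: the optimum is the walk 4->1->4->1, with weight 27 min 98 min 27 = 27.
Optimal value attained by: walk 4->1->4->1.
Answer: (C^⊗3)[4][1] = 27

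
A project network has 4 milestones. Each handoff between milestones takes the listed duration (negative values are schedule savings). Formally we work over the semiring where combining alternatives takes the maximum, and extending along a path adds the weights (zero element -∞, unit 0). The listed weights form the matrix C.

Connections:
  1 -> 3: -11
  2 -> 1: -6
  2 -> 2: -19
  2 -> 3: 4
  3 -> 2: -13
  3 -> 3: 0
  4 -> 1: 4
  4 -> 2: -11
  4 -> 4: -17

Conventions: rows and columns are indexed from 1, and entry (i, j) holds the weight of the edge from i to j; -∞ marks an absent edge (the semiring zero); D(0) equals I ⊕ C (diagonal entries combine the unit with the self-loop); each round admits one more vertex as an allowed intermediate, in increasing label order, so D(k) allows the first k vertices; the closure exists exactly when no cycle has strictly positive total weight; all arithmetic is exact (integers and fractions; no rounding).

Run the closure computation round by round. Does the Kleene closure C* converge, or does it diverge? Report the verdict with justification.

D(0):
  [0, -∞, -11, -∞]
  [-6, 0, 4, -∞]
  [-∞, -13, 0, -∞]
  [4, -11, -∞, 0]
D(1):
  [0, -∞, -11, -∞]
  [-6, 0, 4, -∞]
  [-∞, -13, 0, -∞]
  [4, -11, -7, 0]
D(2):
  [0, -∞, -11, -∞]
  [-6, 0, 4, -∞]
  [-19, -13, 0, -∞]
  [4, -11, -7, 0]
D(3):
  [0, -24, -11, -∞]
  [-6, 0, 4, -∞]
  [-19, -13, 0, -∞]
  [4, -11, -7, 0]
D(4):
  [0, -24, -11, -∞]
  [-6, 0, 4, -∞]
  [-19, -13, 0, -∞]
  [4, -11, -7, 0]
Key observation: every diagonal entry stays at the unit through all rounds, so no improving cycle exists.
Answer: CONVERGES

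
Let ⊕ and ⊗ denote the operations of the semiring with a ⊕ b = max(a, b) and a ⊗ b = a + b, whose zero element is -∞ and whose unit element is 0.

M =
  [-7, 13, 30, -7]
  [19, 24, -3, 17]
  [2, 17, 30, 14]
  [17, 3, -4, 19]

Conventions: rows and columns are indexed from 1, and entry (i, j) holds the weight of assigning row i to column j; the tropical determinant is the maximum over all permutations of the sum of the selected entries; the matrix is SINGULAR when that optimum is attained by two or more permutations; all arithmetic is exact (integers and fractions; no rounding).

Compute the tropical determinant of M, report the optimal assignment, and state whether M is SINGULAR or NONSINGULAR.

σ = (1, 2, 3, 4): (-7) + 24 + 30 + 19 = 66
σ = (1, 2, 4, 3): (-7) + 24 + 14 + (-4) = 27
σ = (1, 3, 2, 4): (-7) + (-3) + 17 + 19 = 26
σ = (1, 3, 4, 2): (-7) + (-3) + 14 + 3 = 7
σ = (1, 4, 2, 3): (-7) + 17 + 17 + (-4) = 23
σ = (1, 4, 3, 2): (-7) + 17 + 30 + 3 = 43
σ = (2, 1, 3, 4): 13 + 19 + 30 + 19 = 81
σ = (2, 1, 4, 3): 13 + 19 + 14 + (-4) = 42
σ = (2, 3, 1, 4): 13 + (-3) + 2 + 19 = 31
σ = (2, 3, 4, 1): 13 + (-3) + 14 + 17 = 41
σ = (2, 4, 1, 3): 13 + 17 + 2 + (-4) = 28
σ = (2, 4, 3, 1): 13 + 17 + 30 + 17 = 77
σ = (3, 1, 2, 4): 30 + 19 + 17 + 19 = 85
σ = (3, 1, 4, 2): 30 + 19 + 14 + 3 = 66
σ = (3, 2, 1, 4): 30 + 24 + 2 + 19 = 75
σ = (3, 2, 4, 1): 30 + 24 + 14 + 17 = 85
σ = (3, 4, 1, 2): 30 + 17 + 2 + 3 = 52
σ = (3, 4, 2, 1): 30 + 17 + 17 + 17 = 81
σ = (4, 1, 2, 3): (-7) + 19 + 17 + (-4) = 25
σ = (4, 1, 3, 2): (-7) + 19 + 30 + 3 = 45
σ = (4, 2, 1, 3): (-7) + 24 + 2 + (-4) = 15
σ = (4, 2, 3, 1): (-7) + 24 + 30 + 17 = 64
σ = (4, 3, 1, 2): (-7) + (-3) + 2 + 3 = -5
σ = (4, 3, 2, 1): (-7) + (-3) + 17 + 17 = 24
Optimal value attained by: σ = (3, 1, 2, 4).
Answer: det⊕(M) = 85; verdict: SINGULAR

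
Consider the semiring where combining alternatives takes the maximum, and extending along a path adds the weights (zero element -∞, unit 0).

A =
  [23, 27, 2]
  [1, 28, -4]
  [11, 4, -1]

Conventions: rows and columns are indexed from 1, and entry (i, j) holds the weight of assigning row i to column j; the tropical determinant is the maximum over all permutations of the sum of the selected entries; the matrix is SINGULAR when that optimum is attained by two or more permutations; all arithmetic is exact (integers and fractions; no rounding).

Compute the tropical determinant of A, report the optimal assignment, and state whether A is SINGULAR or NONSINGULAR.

σ = (1, 2, 3): 23 + 28 + (-1) = 50
σ = (1, 3, 2): 23 + (-4) + 4 = 23
σ = (2, 1, 3): 27 + 1 + (-1) = 27
σ = (2, 3, 1): 27 + (-4) + 11 = 34
σ = (3, 1, 2): 2 + 1 + 4 = 7
σ = (3, 2, 1): 2 + 28 + 11 = 41
Optimal value attained by: σ = (1, 2, 3).
Answer: det⊕(A) = 50; verdict: NONSINGULAR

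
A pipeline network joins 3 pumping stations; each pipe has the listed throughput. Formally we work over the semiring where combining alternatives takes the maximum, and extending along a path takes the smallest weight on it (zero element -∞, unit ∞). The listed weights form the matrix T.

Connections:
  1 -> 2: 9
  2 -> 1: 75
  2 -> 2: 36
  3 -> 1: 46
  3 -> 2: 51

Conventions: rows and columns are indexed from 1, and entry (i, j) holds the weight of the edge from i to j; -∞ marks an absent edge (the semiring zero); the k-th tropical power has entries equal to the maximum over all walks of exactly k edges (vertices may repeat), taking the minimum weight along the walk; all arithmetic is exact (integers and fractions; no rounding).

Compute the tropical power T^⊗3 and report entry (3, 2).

T^⊗2:
  [9, 9, -∞]
  [36, 36, -∞]
  [51, 36, -∞]
T^⊗3:
  [9, 9, -∞]
  [36, 36, -∞]
  [36, 36, -∞]
Key observation: the optimum is the walk 3->2->2->2, with weight 51 min 36 min 36 = 36.
Optimal value attained by: walk 3->2->2->2.
Answer: (T^⊗3)[3][2] = 36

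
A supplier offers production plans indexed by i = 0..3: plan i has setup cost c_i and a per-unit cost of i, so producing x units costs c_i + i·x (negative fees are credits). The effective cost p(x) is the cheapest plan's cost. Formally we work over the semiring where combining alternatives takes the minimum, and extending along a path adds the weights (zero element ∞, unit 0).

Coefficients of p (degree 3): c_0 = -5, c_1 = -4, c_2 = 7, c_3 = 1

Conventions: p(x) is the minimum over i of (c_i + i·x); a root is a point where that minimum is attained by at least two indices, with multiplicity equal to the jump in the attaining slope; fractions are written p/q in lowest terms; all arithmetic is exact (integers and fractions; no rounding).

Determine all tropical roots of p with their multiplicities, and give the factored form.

hull edge (i=0, c=-5) to (i=1, c=-4): slope 1, span 1
hull edge (i=1, c=-4) to (i=3, c=1): slope 5/2, span 2
Factored form: p(x) = 1 ⊗ (x ⊕ (-5/2)) ⊗ (x ⊕ (-5/2)) ⊗ (x ⊕ (-1))
Answer: roots = -5/2 (mult 2), -1 (mult 1)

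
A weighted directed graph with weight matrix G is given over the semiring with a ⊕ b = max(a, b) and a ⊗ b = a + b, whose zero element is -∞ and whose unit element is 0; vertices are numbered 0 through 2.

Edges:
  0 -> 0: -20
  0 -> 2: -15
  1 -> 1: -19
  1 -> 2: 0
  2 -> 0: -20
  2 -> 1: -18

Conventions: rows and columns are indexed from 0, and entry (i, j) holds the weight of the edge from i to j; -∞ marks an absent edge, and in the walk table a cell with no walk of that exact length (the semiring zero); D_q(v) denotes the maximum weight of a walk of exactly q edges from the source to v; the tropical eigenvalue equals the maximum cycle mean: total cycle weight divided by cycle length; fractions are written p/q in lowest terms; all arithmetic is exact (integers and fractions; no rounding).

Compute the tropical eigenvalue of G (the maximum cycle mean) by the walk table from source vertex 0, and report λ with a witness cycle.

q=0: [0, -∞, -∞]
q=1: [-20, -∞, -15]
q=2: [-35, -33, -35]
q=3: [-55, -52, -33]
Optimal cycle mean attained by: cycle 1->2->1, total 0 + (-18), length 2.
Answer: λ = -9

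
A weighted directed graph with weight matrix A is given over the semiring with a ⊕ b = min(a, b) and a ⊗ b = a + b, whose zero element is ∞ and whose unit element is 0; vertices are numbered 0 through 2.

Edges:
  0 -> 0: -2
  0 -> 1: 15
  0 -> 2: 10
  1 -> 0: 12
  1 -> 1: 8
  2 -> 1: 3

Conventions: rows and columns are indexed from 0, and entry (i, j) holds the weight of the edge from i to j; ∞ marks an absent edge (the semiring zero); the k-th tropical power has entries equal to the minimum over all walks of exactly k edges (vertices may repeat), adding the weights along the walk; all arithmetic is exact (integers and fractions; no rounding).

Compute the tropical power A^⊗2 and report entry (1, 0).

A^⊗2:
  [-4, 13, 8]
  [10, 16, 22]
  [15, 11, ∞]
Key observation: the optimum is the walk 1->0->0, with weight 12 + (-2) = 10.
Optimal value attained by: walk 1->0->0.
Answer: (A^⊗2)[1][0] = 10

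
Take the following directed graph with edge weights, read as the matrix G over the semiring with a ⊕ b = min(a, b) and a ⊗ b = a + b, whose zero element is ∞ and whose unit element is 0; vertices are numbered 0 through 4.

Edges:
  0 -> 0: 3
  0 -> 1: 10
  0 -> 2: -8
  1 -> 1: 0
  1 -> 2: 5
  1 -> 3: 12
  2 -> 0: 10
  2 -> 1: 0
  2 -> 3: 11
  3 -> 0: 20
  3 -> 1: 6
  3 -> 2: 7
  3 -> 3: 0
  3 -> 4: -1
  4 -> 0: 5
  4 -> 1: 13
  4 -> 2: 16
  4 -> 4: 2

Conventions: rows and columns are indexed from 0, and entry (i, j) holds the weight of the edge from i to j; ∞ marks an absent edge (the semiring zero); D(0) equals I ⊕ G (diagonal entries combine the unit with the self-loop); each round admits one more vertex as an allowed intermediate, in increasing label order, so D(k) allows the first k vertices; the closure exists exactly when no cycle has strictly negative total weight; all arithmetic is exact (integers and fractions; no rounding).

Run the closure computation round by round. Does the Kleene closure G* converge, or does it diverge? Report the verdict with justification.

D(0):
  [0, 10, -8, ∞, ∞]
  [∞, 0, 5, 12, ∞]
  [10, 0, 0, 11, ∞]
  [20, 6, 7, 0, -1]
  [5, 13, 16, ∞, 0]
D(1):
  [0, 10, -8, ∞, ∞]
  [∞, 0, 5, 12, ∞]
  [10, 0, 0, 11, ∞]
  [20, 6, 7, 0, -1]
  [5, 13, -3, ∞, 0]
D(2):
  [0, 10, -8, 22, ∞]
  [∞, 0, 5, 12, ∞]
  [10, 0, 0, 11, ∞]
  [20, 6, 7, 0, -1]
  [5, 13, -3, 25, 0]
D(3):
  [0, -8, -8, 3, ∞]
  [15, 0, 5, 12, ∞]
  [10, 0, 0, 11, ∞]
  [17, 6, 7, 0, -1]
  [5, -3, -3, 8, 0]
D(4):
  [0, -8, -8, 3, 2]
  [15, 0, 5, 12, 11]
  [10, 0, 0, 11, 10]
  [17, 6, 7, 0, -1]
  [5, -3, -3, 8, 0]
D(5):
  [0, -8, -8, 3, 2]
  [15, 0, 5, 12, 11]
  [10, 0, 0, 11, 10]
  [4, -4, -4, 0, -1]
  [5, -3, -3, 8, 0]
Key observation: every diagonal entry stays at the unit through all rounds, so no improving cycle exists.
Answer: CONVERGES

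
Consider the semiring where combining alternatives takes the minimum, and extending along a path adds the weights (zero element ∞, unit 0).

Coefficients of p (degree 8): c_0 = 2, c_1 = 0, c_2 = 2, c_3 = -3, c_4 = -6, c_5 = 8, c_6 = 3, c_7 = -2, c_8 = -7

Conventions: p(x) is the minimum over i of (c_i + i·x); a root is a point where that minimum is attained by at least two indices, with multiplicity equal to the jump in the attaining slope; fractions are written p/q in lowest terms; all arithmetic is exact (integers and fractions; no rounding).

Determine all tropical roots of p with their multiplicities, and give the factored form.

hull edge (i=0, c=2) to (i=4, c=-6): slope -2, span 4
hull edge (i=4, c=-6) to (i=8, c=-7): slope -1/4, span 4
Factored form: p(x) = -7 ⊗ (x ⊕ 1/4) ⊗ (x ⊕ 1/4) ⊗ (x ⊕ 1/4) ⊗ (x ⊕ 1/4) ⊗ (x ⊕ 2) ⊗ (x ⊕ 2) ⊗ (x ⊕ 2) ⊗ (x ⊕ 2)
Answer: roots = 1/4 (mult 4), 2 (mult 4)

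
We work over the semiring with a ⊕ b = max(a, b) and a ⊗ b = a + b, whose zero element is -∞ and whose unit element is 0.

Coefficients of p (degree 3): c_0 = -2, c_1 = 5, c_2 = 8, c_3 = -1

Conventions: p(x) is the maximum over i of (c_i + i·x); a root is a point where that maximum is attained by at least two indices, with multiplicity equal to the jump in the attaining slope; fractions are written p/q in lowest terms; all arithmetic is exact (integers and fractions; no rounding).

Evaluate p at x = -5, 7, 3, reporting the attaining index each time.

p(-5) = max(-2+0·(-5)=-2, 5+1·(-5)=0, 8+2·(-5)=-2, -1+3·(-5)=-16) = 0 (attained by i=1)
p(7) = max(-2+0·7=-2, 5+1·7=12, 8+2·7=22, -1+3·7=20) = 22 (attained by i=2)
p(3) = max(-2+0·3=-2, 5+1·3=8, 8+2·3=14, -1+3·3=8) = 14 (attained by i=2)
Answer: p(-5) = 0; p(7) = 22; p(3) = 14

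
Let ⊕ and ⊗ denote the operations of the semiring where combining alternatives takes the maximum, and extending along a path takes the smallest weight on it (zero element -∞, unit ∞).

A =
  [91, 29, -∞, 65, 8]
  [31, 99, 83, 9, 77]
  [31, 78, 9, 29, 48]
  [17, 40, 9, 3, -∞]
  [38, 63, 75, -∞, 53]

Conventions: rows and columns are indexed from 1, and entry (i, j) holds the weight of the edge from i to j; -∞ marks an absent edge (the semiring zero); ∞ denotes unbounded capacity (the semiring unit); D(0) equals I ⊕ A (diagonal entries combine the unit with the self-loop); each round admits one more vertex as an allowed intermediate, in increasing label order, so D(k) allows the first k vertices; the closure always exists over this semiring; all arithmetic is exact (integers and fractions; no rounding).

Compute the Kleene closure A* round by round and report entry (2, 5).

D(0):
  [∞, 29, -∞, 65, 8]
  [31, ∞, 83, 9, 77]
  [31, 78, ∞, 29, 48]
  [17, 40, 9, ∞, -∞]
  [38, 63, 75, -∞, ∞]
D(1):
  [∞, 29, -∞, 65, 8]
  [31, ∞, 83, 31, 77]
  [31, 78, ∞, 31, 48]
  [17, 40, 9, ∞, 8]
  [38, 63, 75, 38, ∞]
D(2):
  [∞, 29, 29, 65, 29]
  [31, ∞, 83, 31, 77]
  [31, 78, ∞, 31, 77]
  [31, 40, 40, ∞, 40]
  [38, 63, 75, 38, ∞]
D(3):
  [∞, 29, 29, 65, 29]
  [31, ∞, 83, 31, 77]
  [31, 78, ∞, 31, 77]
  [31, 40, 40, ∞, 40]
  [38, 75, 75, 38, ∞]
D(4):
  [∞, 40, 40, 65, 40]
  [31, ∞, 83, 31, 77]
  [31, 78, ∞, 31, 77]
  [31, 40, 40, ∞, 40]
  [38, 75, 75, 38, ∞]
D(5):
  [∞, 40, 40, 65, 40]
  [38, ∞, 83, 38, 77]
  [38, 78, ∞, 38, 77]
  [38, 40, 40, ∞, 40]
  [38, 75, 75, 38, ∞]
Answer: A*[2][5] = 77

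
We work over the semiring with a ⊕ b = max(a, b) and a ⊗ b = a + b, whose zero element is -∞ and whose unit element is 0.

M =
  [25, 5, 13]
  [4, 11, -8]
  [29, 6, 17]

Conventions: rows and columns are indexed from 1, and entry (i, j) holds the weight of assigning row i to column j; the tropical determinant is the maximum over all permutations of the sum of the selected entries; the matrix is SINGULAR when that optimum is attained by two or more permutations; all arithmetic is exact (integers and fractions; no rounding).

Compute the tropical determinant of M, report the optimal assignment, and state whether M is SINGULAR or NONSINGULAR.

σ = (1, 2, 3): 25 + 11 + 17 = 53
σ = (1, 3, 2): 25 + (-8) + 6 = 23
σ = (2, 1, 3): 5 + 4 + 17 = 26
σ = (2, 3, 1): 5 + (-8) + 29 = 26
σ = (3, 1, 2): 13 + 4 + 6 = 23
σ = (3, 2, 1): 13 + 11 + 29 = 53
Optimal value attained by: σ = (1, 2, 3).
Answer: det⊕(M) = 53; verdict: SINGULAR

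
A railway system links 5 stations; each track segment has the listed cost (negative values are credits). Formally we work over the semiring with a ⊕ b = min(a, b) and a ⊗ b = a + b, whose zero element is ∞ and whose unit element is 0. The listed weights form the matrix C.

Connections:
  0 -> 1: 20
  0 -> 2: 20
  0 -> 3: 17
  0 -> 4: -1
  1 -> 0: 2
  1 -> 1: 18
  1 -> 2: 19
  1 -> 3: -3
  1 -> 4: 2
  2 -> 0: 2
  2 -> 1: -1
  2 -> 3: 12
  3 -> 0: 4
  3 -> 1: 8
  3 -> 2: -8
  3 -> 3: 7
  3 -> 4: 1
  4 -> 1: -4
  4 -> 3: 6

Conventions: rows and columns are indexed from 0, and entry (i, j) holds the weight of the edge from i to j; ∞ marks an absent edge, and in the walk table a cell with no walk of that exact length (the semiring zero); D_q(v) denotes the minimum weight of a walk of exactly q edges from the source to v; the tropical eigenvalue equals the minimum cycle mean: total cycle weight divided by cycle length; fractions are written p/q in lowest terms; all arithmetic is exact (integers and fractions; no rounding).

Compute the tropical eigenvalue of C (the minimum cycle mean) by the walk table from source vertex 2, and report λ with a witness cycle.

q=0: [∞, ∞, 0, ∞, ∞]
q=1: [2, -1, ∞, 12, ∞]
q=2: [1, 17, 4, -4, 1]
q=3: [0, -3, -12, 3, -3]
q=4: [-10, -13, -5, -6, -1]
q=5: [-11, -6, -14, -16, -11]
Optimal cycle mean attained by: cycle 1->3->2->1, total (-3) + (-8) + (-1), length 3.
Answer: λ = -4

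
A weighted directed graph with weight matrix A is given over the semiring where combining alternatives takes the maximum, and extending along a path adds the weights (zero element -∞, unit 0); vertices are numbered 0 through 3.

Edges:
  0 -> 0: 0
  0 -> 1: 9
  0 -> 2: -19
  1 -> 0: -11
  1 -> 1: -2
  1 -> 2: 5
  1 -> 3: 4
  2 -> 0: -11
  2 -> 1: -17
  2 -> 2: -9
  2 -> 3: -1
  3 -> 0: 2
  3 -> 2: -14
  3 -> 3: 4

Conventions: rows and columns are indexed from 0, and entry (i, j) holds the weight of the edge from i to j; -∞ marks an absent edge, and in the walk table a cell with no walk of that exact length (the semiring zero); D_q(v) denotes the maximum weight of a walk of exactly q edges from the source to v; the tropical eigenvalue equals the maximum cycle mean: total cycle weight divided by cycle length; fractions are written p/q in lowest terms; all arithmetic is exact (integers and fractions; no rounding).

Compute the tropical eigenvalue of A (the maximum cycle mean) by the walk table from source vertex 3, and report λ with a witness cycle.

q=0: [-∞, -∞, -∞, 0]
q=1: [2, -∞, -14, 4]
q=2: [6, 11, -10, 8]
q=3: [10, 15, 16, 15]
q=4: [17, 19, 20, 19]
Optimal cycle mean attained by: cycle 0->1->3->0, total 9 + 4 + 2, length 3.
Answer: λ = 5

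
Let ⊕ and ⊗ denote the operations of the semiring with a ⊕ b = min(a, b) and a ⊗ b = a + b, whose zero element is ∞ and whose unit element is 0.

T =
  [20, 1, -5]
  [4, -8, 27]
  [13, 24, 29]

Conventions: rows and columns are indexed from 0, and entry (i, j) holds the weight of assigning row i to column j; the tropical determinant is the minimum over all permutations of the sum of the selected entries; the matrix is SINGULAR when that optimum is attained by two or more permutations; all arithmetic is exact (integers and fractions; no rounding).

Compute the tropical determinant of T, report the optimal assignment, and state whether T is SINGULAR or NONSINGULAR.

σ = (0, 1, 2): 20 + (-8) + 29 = 41
σ = (0, 2, 1): 20 + 27 + 24 = 71
σ = (1, 0, 2): 1 + 4 + 29 = 34
σ = (1, 2, 0): 1 + 27 + 13 = 41
σ = (2, 0, 1): (-5) + 4 + 24 = 23
σ = (2, 1, 0): (-5) + (-8) + 13 = 0
Optimal value attained by: σ = (2, 1, 0).
Answer: det⊕(T) = 0; verdict: NONSINGULAR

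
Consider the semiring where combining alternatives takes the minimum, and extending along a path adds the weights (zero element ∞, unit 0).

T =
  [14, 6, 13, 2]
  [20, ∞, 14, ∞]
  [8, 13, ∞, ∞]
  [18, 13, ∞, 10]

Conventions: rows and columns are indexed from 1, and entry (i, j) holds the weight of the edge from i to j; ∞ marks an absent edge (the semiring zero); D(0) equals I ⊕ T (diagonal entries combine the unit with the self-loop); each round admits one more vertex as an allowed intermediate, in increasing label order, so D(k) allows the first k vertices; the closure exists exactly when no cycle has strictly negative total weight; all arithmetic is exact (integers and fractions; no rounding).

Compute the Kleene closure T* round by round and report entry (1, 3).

D(0):
  [0, 6, 13, 2]
  [20, 0, 14, ∞]
  [8, 13, 0, ∞]
  [18, 13, ∞, 0]
D(1):
  [0, 6, 13, 2]
  [20, 0, 14, 22]
  [8, 13, 0, 10]
  [18, 13, 31, 0]
D(2):
  [0, 6, 13, 2]
  [20, 0, 14, 22]
  [8, 13, 0, 10]
  [18, 13, 27, 0]
D(3):
  [0, 6, 13, 2]
  [20, 0, 14, 22]
  [8, 13, 0, 10]
  [18, 13, 27, 0]
D(4):
  [0, 6, 13, 2]
  [20, 0, 14, 22]
  [8, 13, 0, 10]
  [18, 13, 27, 0]
Answer: T*[1][3] = 13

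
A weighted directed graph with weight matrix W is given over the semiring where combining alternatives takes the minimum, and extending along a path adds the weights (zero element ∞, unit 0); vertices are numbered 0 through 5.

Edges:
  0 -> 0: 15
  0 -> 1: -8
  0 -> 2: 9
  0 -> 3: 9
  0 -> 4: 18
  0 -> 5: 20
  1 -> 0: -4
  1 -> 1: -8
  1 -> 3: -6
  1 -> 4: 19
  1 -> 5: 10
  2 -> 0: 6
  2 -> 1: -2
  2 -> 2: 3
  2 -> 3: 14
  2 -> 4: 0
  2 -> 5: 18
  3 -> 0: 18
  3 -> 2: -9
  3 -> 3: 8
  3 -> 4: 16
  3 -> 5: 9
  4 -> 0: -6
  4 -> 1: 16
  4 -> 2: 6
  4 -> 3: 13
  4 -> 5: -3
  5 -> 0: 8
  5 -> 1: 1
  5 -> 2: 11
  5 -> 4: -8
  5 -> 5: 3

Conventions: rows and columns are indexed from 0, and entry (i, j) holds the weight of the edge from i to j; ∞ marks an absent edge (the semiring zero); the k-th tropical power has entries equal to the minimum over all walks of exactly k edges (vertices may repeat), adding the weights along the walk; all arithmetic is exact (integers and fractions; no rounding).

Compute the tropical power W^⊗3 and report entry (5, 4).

W^⊗2:
  [-12, -16, 0, -14, 9, 2]
  [-12, -16, -15, -14, 2, 2]
  [-6, -10, 5, -8, 3, -3]
  [-3, -11, -6, 5, -9, 9]
  [5, -14, 3, 3, -11, 0]
  [-14, -7, -2, -5, -5, -11]
W^⊗3:
  [-20, -24, -23, -22, -6, -6]
  [-20, -24, -23, -22, -15, -6]
  [-14, -18, -17, -16, -11, 0]
  [-15, -19, -4, -17, -6, -12]
  [-18, -22, -6, -20, -8, -14]
  [-11, -22, -14, -13, -19, -8]
Key observation: the optimum is the walk 5->4->5->4, with weight (-8) + (-3) + (-8) = -19.
Optimal value attained by: walk 5->4->5->4.
Answer: (W^⊗3)[5][4] = -19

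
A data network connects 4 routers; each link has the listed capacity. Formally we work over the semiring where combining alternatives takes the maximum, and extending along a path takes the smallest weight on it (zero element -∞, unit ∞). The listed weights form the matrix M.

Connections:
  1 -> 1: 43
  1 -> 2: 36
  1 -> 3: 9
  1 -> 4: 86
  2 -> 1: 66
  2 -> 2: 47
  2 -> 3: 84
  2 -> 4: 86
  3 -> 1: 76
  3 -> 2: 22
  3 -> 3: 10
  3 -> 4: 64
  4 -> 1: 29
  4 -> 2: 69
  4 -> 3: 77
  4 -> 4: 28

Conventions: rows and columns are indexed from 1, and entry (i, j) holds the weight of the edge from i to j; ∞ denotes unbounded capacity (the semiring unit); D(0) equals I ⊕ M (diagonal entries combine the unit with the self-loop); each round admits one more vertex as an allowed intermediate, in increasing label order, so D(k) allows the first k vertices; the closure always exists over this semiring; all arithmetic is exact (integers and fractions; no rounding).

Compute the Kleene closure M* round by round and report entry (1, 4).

D(0):
  [∞, 36, 9, 86]
  [66, ∞, 84, 86]
  [76, 22, ∞, 64]
  [29, 69, 77, ∞]
D(1):
  [∞, 36, 9, 86]
  [66, ∞, 84, 86]
  [76, 36, ∞, 76]
  [29, 69, 77, ∞]
D(2):
  [∞, 36, 36, 86]
  [66, ∞, 84, 86]
  [76, 36, ∞, 76]
  [66, 69, 77, ∞]
D(3):
  [∞, 36, 36, 86]
  [76, ∞, 84, 86]
  [76, 36, ∞, 76]
  [76, 69, 77, ∞]
D(4):
  [∞, 69, 77, 86]
  [76, ∞, 84, 86]
  [76, 69, ∞, 76]
  [76, 69, 77, ∞]
Answer: M*[1][4] = 86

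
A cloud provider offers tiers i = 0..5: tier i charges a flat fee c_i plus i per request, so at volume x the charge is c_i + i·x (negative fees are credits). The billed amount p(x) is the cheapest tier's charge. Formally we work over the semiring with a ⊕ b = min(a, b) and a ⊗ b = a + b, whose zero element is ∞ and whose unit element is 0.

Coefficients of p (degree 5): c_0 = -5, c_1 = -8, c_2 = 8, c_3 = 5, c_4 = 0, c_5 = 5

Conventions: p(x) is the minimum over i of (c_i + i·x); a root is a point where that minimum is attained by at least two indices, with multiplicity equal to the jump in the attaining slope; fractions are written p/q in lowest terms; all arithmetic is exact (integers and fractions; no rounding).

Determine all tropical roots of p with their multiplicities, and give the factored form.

hull edge (i=0, c=-5) to (i=1, c=-8): slope -3, span 1
hull edge (i=1, c=-8) to (i=4, c=0): slope 8/3, span 3
hull edge (i=4, c=0) to (i=5, c=5): slope 5, span 1
Factored form: p(x) = 5 ⊗ (x ⊕ (-5)) ⊗ (x ⊕ (-8/3)) ⊗ (x ⊕ (-8/3)) ⊗ (x ⊕ (-8/3)) ⊗ (x ⊕ 3)
Answer: roots = -5 (mult 1), -8/3 (mult 3), 3 (mult 1)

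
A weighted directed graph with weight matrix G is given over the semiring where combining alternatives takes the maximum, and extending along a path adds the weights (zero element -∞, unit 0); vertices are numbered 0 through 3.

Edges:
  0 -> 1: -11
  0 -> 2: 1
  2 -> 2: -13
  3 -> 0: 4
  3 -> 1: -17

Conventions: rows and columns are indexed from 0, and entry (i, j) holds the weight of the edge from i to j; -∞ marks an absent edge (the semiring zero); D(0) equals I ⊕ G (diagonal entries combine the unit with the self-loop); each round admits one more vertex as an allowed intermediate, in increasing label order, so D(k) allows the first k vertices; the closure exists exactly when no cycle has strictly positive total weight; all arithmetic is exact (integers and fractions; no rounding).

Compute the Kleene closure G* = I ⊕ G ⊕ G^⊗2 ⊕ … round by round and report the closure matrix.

D(0):
  [0, -11, 1, -∞]
  [-∞, 0, -∞, -∞]
  [-∞, -∞, 0, -∞]
  [4, -17, -∞, 0]
D(1):
  [0, -11, 1, -∞]
  [-∞, 0, -∞, -∞]
  [-∞, -∞, 0, -∞]
  [4, -7, 5, 0]
D(2):
  [0, -11, 1, -∞]
  [-∞, 0, -∞, -∞]
  [-∞, -∞, 0, -∞]
  [4, -7, 5, 0]
D(3):
  [0, -11, 1, -∞]
  [-∞, 0, -∞, -∞]
  [-∞, -∞, 0, -∞]
  [4, -7, 5, 0]
D(4):
  [0, -11, 1, -∞]
  [-∞, 0, -∞, -∞]
  [-∞, -∞, 0, -∞]
  [4, -7, 5, 0]
Answer: G* = [[0, -11, 1, -∞], [-∞, 0, -∞, -∞], [-∞, -∞, 0, -∞], [4, -7, 5, 0]]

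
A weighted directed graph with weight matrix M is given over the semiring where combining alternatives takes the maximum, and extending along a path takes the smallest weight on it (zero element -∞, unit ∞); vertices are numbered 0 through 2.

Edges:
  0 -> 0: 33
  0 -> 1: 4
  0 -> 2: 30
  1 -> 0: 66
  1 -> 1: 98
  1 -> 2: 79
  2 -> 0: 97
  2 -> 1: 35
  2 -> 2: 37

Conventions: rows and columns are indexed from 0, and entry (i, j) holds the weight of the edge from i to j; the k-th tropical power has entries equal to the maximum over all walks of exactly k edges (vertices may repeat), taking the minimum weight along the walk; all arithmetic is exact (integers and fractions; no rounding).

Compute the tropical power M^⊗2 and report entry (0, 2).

M^⊗2:
  [33, 30, 30]
  [79, 98, 79]
  [37, 35, 37]
Key observation: the optimum is the walk 0->0->2, with weight 33 min 30 = 30.
Optimal value attained by: walk 0->0->2.
Answer: (M^⊗2)[0][2] = 30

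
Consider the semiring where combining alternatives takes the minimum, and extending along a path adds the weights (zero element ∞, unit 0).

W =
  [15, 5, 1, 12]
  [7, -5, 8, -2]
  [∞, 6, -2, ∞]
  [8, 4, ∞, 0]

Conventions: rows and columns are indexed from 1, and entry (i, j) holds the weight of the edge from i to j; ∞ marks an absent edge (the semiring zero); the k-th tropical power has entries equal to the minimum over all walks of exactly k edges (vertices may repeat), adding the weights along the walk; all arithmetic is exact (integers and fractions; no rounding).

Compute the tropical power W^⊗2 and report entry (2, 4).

W^⊗2:
  [12, 0, -1, 3]
  [2, -10, 3, -7]
  [13, 1, -4, 4]
  [8, -1, 9, 0]
Key observation: the optimum is the walk 2->2->4, with weight (-5) + (-2) = -7.
Optimal value attained by: walk 2->2->4.
Answer: (W^⊗2)[2][4] = -7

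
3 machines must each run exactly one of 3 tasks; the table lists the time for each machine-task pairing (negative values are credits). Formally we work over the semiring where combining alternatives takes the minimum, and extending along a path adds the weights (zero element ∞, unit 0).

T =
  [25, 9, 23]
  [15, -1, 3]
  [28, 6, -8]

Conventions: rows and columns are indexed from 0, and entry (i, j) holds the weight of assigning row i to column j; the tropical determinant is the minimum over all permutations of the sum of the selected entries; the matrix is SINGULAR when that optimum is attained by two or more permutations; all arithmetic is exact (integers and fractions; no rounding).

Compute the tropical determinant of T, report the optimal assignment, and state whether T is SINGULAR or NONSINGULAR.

σ = (0, 1, 2): 25 + (-1) + (-8) = 16
σ = (0, 2, 1): 25 + 3 + 6 = 34
σ = (1, 0, 2): 9 + 15 + (-8) = 16
σ = (1, 2, 0): 9 + 3 + 28 = 40
σ = (2, 0, 1): 23 + 15 + 6 = 44
σ = (2, 1, 0): 23 + (-1) + 28 = 50
Optimal value attained by: σ = (0, 1, 2).
Answer: det⊕(T) = 16; verdict: SINGULAR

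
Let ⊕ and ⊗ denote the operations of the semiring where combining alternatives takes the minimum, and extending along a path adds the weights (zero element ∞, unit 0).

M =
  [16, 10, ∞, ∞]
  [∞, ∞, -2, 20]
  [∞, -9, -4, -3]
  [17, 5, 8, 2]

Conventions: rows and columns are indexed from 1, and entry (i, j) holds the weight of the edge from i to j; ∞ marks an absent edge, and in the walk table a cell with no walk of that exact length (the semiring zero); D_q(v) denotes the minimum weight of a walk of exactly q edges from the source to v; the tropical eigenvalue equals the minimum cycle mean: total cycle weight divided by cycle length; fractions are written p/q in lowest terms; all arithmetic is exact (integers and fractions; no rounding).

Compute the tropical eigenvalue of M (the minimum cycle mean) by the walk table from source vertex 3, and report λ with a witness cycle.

q=0: [∞, ∞, 0, ∞]
q=1: [∞, -9, -4, -3]
q=2: [14, -13, -11, -7]
q=3: [10, -20, -15, -14]
q=4: [3, -24, -22, -18]
Optimal cycle mean attained by: cycle 2->3->2, total (-2) + (-9), length 2.
Answer: λ = -11/2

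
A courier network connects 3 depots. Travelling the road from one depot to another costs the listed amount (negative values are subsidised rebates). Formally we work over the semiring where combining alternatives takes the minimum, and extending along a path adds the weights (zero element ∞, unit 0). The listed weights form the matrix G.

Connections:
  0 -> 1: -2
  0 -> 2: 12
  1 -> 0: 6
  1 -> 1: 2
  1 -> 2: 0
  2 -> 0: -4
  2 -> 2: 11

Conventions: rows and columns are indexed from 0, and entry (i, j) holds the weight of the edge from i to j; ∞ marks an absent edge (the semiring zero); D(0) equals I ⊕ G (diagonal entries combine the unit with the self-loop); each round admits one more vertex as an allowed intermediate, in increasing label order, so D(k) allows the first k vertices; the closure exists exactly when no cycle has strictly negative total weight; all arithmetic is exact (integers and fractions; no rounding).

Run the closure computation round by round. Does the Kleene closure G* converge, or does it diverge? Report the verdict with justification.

D(0):
  [0, -2, 12]
  [6, 0, 0]
  [-4, ∞, 0]
D(1):
  [0, -2, 12]
  [6, 0, 0]
  [-4, -6, 0]
Detection: at round 2, diagonal entry (2, 2) turns strictly negative.
Key observation: the cycle 2->0->1->2 has total weight (-4) + (-2) + 0, which is strictly negative.
Answer: DIVERGES — negative cycle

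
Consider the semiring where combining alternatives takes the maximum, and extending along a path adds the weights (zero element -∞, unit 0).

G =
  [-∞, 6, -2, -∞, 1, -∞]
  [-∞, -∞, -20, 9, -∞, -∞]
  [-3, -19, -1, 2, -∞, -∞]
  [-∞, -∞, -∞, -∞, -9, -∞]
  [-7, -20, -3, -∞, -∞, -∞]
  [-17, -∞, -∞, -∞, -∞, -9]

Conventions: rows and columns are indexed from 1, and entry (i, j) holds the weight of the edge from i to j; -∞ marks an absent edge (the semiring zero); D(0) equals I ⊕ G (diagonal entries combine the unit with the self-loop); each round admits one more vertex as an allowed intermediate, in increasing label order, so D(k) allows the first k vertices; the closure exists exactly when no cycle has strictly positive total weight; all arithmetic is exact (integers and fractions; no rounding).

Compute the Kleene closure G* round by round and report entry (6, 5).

D(0):
  [0, 6, -2, -∞, 1, -∞]
  [-∞, 0, -20, 9, -∞, -∞]
  [-3, -19, 0, 2, -∞, -∞]
  [-∞, -∞, -∞, 0, -9, -∞]
  [-7, -20, -3, -∞, 0, -∞]
  [-17, -∞, -∞, -∞, -∞, 0]
D(1):
  [0, 6, -2, -∞, 1, -∞]
  [-∞, 0, -20, 9, -∞, -∞]
  [-3, 3, 0, 2, -2, -∞]
  [-∞, -∞, -∞, 0, -9, -∞]
  [-7, -1, -3, -∞, 0, -∞]
  [-17, -11, -19, -∞, -16, 0]
D(2):
  [0, 6, -2, 15, 1, -∞]
  [-∞, 0, -20, 9, -∞, -∞]
  [-3, 3, 0, 12, -2, -∞]
  [-∞, -∞, -∞, 0, -9, -∞]
  [-7, -1, -3, 8, 0, -∞]
  [-17, -11, -19, -2, -16, 0]
D(3):
  [0, 6, -2, 15, 1, -∞]
  [-23, 0, -20, 9, -22, -∞]
  [-3, 3, 0, 12, -2, -∞]
  [-∞, -∞, -∞, 0, -9, -∞]
  [-6, 0, -3, 9, 0, -∞]
  [-17, -11, -19, -2, -16, 0]
D(4):
  [0, 6, -2, 15, 6, -∞]
  [-23, 0, -20, 9, 0, -∞]
  [-3, 3, 0, 12, 3, -∞]
  [-∞, -∞, -∞, 0, -9, -∞]
  [-6, 0, -3, 9, 0, -∞]
  [-17, -11, -19, -2, -11, 0]
D(5):
  [0, 6, 3, 15, 6, -∞]
  [-6, 0, -3, 9, 0, -∞]
  [-3, 3, 0, 12, 3, -∞]
  [-15, -9, -12, 0, -9, -∞]
  [-6, 0, -3, 9, 0, -∞]
  [-17, -11, -14, -2, -11, 0]
D(6):
  [0, 6, 3, 15, 6, -∞]
  [-6, 0, -3, 9, 0, -∞]
  [-3, 3, 0, 12, 3, -∞]
  [-15, -9, -12, 0, -9, -∞]
  [-6, 0, -3, 9, 0, -∞]
  [-17, -11, -14, -2, -11, 0]
Answer: G*[6][5] = -11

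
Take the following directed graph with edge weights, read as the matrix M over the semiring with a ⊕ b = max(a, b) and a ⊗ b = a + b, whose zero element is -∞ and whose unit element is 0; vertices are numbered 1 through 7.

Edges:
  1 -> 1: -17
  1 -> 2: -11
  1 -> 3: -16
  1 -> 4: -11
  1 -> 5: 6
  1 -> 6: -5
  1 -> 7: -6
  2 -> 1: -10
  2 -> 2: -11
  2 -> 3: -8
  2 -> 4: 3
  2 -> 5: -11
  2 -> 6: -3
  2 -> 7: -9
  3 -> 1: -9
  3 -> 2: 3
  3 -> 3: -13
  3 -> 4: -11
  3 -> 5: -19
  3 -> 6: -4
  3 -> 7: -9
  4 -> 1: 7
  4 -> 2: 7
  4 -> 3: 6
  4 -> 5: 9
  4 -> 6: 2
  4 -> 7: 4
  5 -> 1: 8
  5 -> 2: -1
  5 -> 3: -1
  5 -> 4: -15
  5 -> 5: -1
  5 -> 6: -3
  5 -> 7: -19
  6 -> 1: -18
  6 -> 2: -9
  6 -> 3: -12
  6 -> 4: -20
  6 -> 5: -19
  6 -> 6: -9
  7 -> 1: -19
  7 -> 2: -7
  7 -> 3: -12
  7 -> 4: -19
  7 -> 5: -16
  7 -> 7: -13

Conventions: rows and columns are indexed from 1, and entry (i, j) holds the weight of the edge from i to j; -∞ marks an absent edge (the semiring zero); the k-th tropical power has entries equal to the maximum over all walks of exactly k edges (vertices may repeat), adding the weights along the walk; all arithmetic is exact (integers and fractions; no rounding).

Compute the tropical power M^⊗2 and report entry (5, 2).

M^⊗2:
  [14, 5, 5, -8, 5, 3, -7]
  [10, 10, 9, -8, 12, 5, 7]
  [-4, -4, -5, 6, -2, 0, -6]
  [17, 9, 8, 10, 13, 6, 1]
  [7, 2, -2, 2, 14, 3, 2]
  [-11, -9, -14, -6, -11, -12, -16]
  [-8, -9, -13, -4, -10, -10, -15]
Key observation: the optimum is the walk 5->3->2, with weight (-1) + 3 = 2.
Optimal value attained by: walk 5->3->2.
Answer: (M^⊗2)[5][2] = 2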